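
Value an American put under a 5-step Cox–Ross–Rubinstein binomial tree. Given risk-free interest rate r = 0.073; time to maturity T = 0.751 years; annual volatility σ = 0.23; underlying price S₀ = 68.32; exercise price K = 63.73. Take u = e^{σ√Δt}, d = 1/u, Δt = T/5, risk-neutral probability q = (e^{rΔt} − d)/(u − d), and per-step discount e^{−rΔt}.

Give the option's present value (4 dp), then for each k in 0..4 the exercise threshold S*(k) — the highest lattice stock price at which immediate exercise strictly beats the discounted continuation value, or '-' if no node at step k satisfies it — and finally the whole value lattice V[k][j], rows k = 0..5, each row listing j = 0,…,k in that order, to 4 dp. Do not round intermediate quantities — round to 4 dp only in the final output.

price = 2.2740
boundary = - - - 52.2891 57.1641
tree:
2.2740
4.0465 0.8075
6.9674 1.6360 0.1168
11.4409 3.2912 0.2565 0.0000
15.9001 6.5659 0.5632 0.0000 0.0000
19.9791 11.4409 1.2364 0.0000 0.0000 0.0000

Δt=0.15020, u=1.09323, d=0.91472, q=0.53949, disc=e^(-rΔt)=0.98910
k=5 terminal: V=max(K-S,0) → 19.9791 11.4409 1.2364 0.0000 0.0000 0.0000
k=4: j=0 S=47.8299 intr=15.9001 cont=15.2052 V=15.9001[EX]; j=1 S=57.1641 intr=6.5659 cont=5.8709 V=6.5659[EX]; j=2 S=68.3200 intr=0.0000 cont=0.5632 V=0.5632[hold]; j=3 S=81.6530 intr=0.0000 cont=0.0000 V=0.0000[hold]; j=4 S=97.5880 intr=0.0000 cont=0.0000 V=0.0000[hold]  S*(4)=57.1641
k=3: j=0 S=52.2891 intr=11.4409 cont=10.7459 V=11.4409[EX]; j=1 S=62.4936 intr=1.2364 cont=3.2912 V=3.2912[hold]; j=2 S=74.6896 intr=0.0000 cont=0.2565 V=0.2565[hold]; j=3 S=89.2656 intr=0.0000 cont=0.0000 V=0.0000[hold]  S*(3)=52.2891
k=2: j=0 S=57.1641 intr=6.5659 cont=6.9674 V=6.9674[hold]; j=1 S=68.3200 intr=0.0000 cont=1.6360 V=1.6360[hold]; j=2 S=81.6530 intr=0.0000 cont=0.1168 V=0.1168[hold]  S*(2)=-
k=1: j=0 S=62.4936 intr=1.2364 cont=4.0465 V=4.0465[hold]; j=1 S=74.6896 intr=0.0000 cont=0.8075 V=0.8075[hold]  S*(1)=-
k=0: j=0 S=68.3200 intr=0.0000 cont=2.2740 V=2.2740[hold]  S*(0)=-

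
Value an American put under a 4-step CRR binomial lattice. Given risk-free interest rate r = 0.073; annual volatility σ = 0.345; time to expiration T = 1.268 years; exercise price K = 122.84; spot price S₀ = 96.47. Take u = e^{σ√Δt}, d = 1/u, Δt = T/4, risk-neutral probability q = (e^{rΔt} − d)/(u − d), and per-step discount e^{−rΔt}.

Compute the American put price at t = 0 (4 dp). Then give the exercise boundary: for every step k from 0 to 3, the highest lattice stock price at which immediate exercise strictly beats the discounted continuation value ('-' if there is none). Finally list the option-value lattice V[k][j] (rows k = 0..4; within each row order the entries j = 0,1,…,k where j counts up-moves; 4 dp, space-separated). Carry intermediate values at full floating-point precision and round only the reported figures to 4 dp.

price = 28.6617
boundary = - 79.4389 65.4144 79.4389
tree:
28.6617
43.4011 15.8956
57.4256 27.0086 6.0087
68.9740 43.4011 12.5877 0.0000
78.4837 57.4256 26.3700 0.0000 0.0000

Δt=0.31700  u=1.21439  d=0.82346  q=0.51147  discount=0.97712
step 4 (expiry): payoffs max(K−S,0) = 78.4837 57.4256 26.3700 0.0000 0.0000
step 3: (k=3,j=0): S=53.8660, (K−S)⁺=68.9740, hold=66.1640 ⇒ V=68.9740 exercise | (k=3,j=1): S=79.4389, (K−S)⁺=43.4011, hold=40.5911 ⇒ V=43.4011 exercise | (k=3,j=2): S=117.1525, (K−S)⁺=5.6875, hold=12.5877 ⇒ V=12.5877 continue | (k=3,j=3): S=172.7708, (K−S)⁺=0.0000, hold=0.0000 ⇒ V=0.0000 continue  boundary S*=79.4389
step 2: (k=2,j=0): S=65.4144, (K−S)⁺=57.4256, hold=54.6156 ⇒ V=57.4256 exercise | (k=2,j=1): S=96.4700, (K−S)⁺=26.3700, hold=27.0086 ⇒ V=27.0086 continue | (k=2,j=2): S=142.2692, (K−S)⁺=0.0000, hold=6.0087 ⇒ V=6.0087 continue  boundary S*=65.4144
step 1: (k=1,j=0): S=79.4389, (K−S)⁺=43.4011, hold=40.9103 ⇒ V=43.4011 exercise | (k=1,j=1): S=117.1525, (K−S)⁺=5.6875, hold=15.8956 ⇒ V=15.8956 continue  boundary S*=79.4389
step 0: (k=0,j=0): S=96.4700, (K−S)⁺=26.3700, hold=28.6617 ⇒ V=28.6617 continue  boundary S*=-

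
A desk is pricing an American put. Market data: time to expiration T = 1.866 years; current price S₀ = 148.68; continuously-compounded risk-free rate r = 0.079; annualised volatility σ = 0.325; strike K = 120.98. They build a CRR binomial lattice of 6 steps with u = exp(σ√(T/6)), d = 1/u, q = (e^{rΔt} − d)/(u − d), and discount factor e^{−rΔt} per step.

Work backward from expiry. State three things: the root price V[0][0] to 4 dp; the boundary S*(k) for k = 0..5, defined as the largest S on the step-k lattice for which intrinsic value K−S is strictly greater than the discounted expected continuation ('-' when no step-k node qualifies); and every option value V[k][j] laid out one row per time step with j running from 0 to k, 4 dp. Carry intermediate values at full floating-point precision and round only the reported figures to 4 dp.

price = 7.9069
boundary = - - - 86.3203 72.0111 86.3203
tree:
7.9069
13.3696 3.3019
21.9355 6.1946 0.8211
34.6597 11.3762 1.7644 0.0000
48.9689 20.2876 3.7915 0.0000 0.0000
60.9060 34.6597 8.1473 0.0000 0.0000 0.0000
70.8644 48.9689 17.5072 0.0000 0.0000 0.0000 0.0000

Δt=0.31100, u=1.19871, d=0.83423, q=0.52306, disc=e^(-rΔt)=0.97573
k=6 terminal: V=max(K-S,0) → 70.8644 48.9689 17.5072 0.0000 0.0000 0.0000 0.0000
k=5: j=0 S=60.0740 intr=60.9060 cont=57.9699 V=60.9060[EX]; j=1 S=86.3203 intr=34.6597 cont=31.7236 V=34.6597[EX]; j=2 S=124.0336 intr=0.0000 cont=8.1473 V=8.1473[hold]; j=3 S=178.2238 intr=0.0000 cont=0.0000 V=0.0000[hold]; j=4 S=256.0898 intr=0.0000 cont=0.0000 V=0.0000[hold]; j=5 S=367.9754 intr=0.0000 cont=0.0000 V=0.0000[hold]  S*(5)=86.3203
k=4: j=0 S=72.0111 intr=48.9689 cont=46.0327 V=48.9689[EX]; j=1 S=103.4728 intr=17.5072 cont=20.2876 V=20.2876[hold]; j=2 S=148.6800 intr=0.0000 cont=3.7915 V=3.7915[hold]; j=3 S=213.6383 intr=0.0000 cont=0.0000 V=0.0000[hold]; j=4 S=306.9768 intr=0.0000 cont=0.0000 V=0.0000[hold]  S*(4)=72.0111
k=3: j=0 S=86.3203 intr=34.6597 cont=33.1426 V=34.6597[EX]; j=1 S=124.0336 intr=0.0000 cont=11.3762 V=11.3762[hold]; j=2 S=178.2238 intr=0.0000 cont=1.7644 V=1.7644[hold]; j=3 S=256.0898 intr=0.0000 cont=0.0000 V=0.0000[hold]  S*(3)=86.3203
k=2: j=0 S=103.4728 intr=17.5072 cont=21.9355 V=21.9355[hold]; j=1 S=148.6800 intr=0.0000 cont=6.1946 V=6.1946[hold]; j=2 S=213.6383 intr=0.0000 cont=0.8211 V=0.8211[hold]  S*(2)=-
k=1: j=0 S=124.0336 intr=0.0000 cont=13.3696 V=13.3696[hold]; j=1 S=178.2238 intr=0.0000 cont=3.3019 V=3.3019[hold]  S*(1)=-
k=0: j=0 S=148.6800 intr=0.0000 cont=7.9069 V=7.9069[hold]  S*(0)=-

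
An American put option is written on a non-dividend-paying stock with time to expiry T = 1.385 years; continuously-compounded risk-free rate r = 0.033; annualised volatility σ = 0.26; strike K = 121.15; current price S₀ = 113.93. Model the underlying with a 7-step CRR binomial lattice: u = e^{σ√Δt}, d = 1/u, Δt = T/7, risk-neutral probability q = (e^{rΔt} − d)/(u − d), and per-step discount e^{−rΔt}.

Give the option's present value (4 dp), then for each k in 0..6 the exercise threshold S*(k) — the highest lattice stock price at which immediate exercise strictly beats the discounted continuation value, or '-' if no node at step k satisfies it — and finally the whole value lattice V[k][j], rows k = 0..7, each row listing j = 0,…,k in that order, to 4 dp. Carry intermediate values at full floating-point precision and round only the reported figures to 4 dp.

params: Δt=0.19786 u=1.12260 d=0.89079 q=0.49938 e^(-rΔt)=0.99349
t_7 payoffs: 70.4448 57.2494 40.6199 19.6627 0.0000 0.0000 0.0000 0.0000
t_6: node(6,0) S=56.9218 payoff=64.2282 vs cont=63.4397 → 64.2282 [stop]  node(6,1) S=71.7351 payoff=49.4149 vs cont=48.6264 → 49.4149 [stop]  node(6,2) S=90.4034 payoff=30.7466 vs cont=29.9581 → 30.7466 [stop]  node(6,3) S=113.9300 payoff=7.2200 vs cont=9.7796 → 9.7796 [wait]  node(6,4) S=143.5791 payoff=0.0000 vs cont=0.0000 → 0.0000 [wait]  node(6,5) S=180.9441 payoff=0.0000 vs cont=0.0000 → 0.0000 [wait]  node(6,6) S=228.0329 payoff=0.0000 vs cont=0.0000 → 0.0000 [wait]  ⇒ S*(6)=90.4034
t_5: node(5,0) S=63.9006 payoff=57.2494 vs cont=56.4609 → 57.2494 [stop]  node(5,1) S=80.5301 payoff=40.6199 vs cont=39.8314 → 40.6199 [stop]  node(5,2) S=101.4873 payoff=19.6627 vs cont=20.1442 → 20.1442 [wait]  node(5,3) S=127.8983 payoff=0.0000 vs cont=4.8640 → 4.8640 [wait]  node(5,4) S=161.1825 payoff=0.0000 vs cont=0.0000 → 0.0000 [wait]  node(5,5) S=203.1285 payoff=0.0000 vs cont=0.0000 → 0.0000 [wait]  ⇒ S*(5)=80.5301
t_4: node(4,0) S=71.7351 payoff=49.4149 vs cont=48.6264 → 49.4149 [stop]  node(4,1) S=90.4034 payoff=30.7466 vs cont=30.1970 → 30.7466 [stop]  node(4,2) S=113.9300 payoff=7.2200 vs cont=12.4322 → 12.4322 [wait]  node(4,3) S=143.5791 payoff=0.0000 vs cont=2.4192 → 2.4192 [wait]  node(4,4) S=180.9441 payoff=0.0000 vs cont=0.0000 → 0.0000 [wait]  ⇒ S*(4)=90.4034
t_3: node(3,0) S=80.5301 payoff=40.6199 vs cont=39.8314 → 40.6199 [stop]  node(3,1) S=101.4873 payoff=19.6627 vs cont=21.4602 → 21.4602 [wait]  node(3,2) S=127.8983 payoff=0.0000 vs cont=7.3835 → 7.3835 [wait]  node(3,3) S=161.1825 payoff=0.0000 vs cont=1.2032 → 1.2032 [wait]  ⇒ S*(3)=80.5301
t_2: node(2,0) S=90.4034 payoff=30.7466 vs cont=30.8499 → 30.8499 [wait]  node(2,1) S=113.9300 payoff=7.2200 vs cont=14.3367 → 14.3367 [wait]  node(2,2) S=143.5791 payoff=0.0000 vs cont=4.2693 → 4.2693 [wait]  ⇒ S*(2)=-
t_1: node(1,0) S=101.4873 payoff=19.6627 vs cont=22.4565 → 22.4565 [wait]  node(1,1) S=127.8983 payoff=0.0000 vs cont=9.2487 → 9.2487 [wait]  ⇒ S*(1)=-
t_0: node(0,0) S=113.9300 payoff=7.2200 vs cont=15.7576 → 15.7576 [wait]  ⇒ S*(0)=-

price = 15.7576
boundary = - - - 80.5301 90.4034 80.5301 90.4034
tree:
15.7576
22.4565 9.2487
30.8499 14.3367 4.2693
40.6199 21.4602 7.3835 1.2032
49.4149 30.7466 12.4322 2.4192 0.0000
57.2494 40.6199 20.1442 4.8640 0.0000 0.0000
64.2282 49.4149 30.7466 9.7796 0.0000 0.0000 0.0000
70.4448 57.2494 40.6199 19.6627 0.0000 0.0000 0.0000 0.0000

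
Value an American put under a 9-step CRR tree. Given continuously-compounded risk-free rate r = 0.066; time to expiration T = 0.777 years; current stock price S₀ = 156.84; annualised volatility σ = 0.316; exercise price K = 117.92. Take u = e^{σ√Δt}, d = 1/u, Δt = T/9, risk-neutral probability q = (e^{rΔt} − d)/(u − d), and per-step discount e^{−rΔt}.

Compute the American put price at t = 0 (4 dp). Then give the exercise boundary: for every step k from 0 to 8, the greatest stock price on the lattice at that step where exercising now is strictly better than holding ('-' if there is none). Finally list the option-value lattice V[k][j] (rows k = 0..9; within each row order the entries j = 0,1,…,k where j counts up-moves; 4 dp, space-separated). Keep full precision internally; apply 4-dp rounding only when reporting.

price = 1.9116
boundary = - - - - - - 89.8493 98.5912 108.1837
tree:
1.9116
3.2104 0.6729
5.2826 1.2358 0.1342
8.4783 2.2412 0.2741 0.0000
13.1920 4.0001 0.5598 0.0000 0.0000
19.7359 6.9908 1.1431 0.0000 0.0000 0.0000
28.0707 11.8707 2.3345 0.0000 0.0000 0.0000 0.0000
36.0376 19.3288 4.7676 0.0000 0.0000 0.0000 0.0000 0.0000
43.2980 28.0707 9.7363 0.0000 0.0000 0.0000 0.0000 0.0000 0.0000
49.9146 36.0376 19.3288 0.0000 0.0000 0.0000 0.0000 0.0000 0.0000 0.0000

params: Δt=0.08633 u=1.09730 d=0.91133 q=0.50753 e^(-rΔt)=0.99432
t_9 payoffs: 49.9146 36.0376 19.3288 0.0000 0.0000 0.0000 0.0000 0.0000 0.0000 0.0000
t_8: node(8,0) S=74.6220 payoff=43.2980 vs cont=42.6280 → 43.2980 [stop]  node(8,1) S=89.8493 payoff=28.0707 vs cont=27.4007 → 28.0707 [stop]  node(8,2) S=108.1837 payoff=9.7363 vs cont=9.4647 → 9.7363 [stop]  node(8,3) S=130.2595 payoff=0.0000 vs cont=0.0000 → 0.0000 [wait]  node(8,4) S=156.8400 payoff=0.0000 vs cont=0.0000 → 0.0000 [wait]  node(8,5) S=188.8445 payoff=0.0000 vs cont=0.0000 → 0.0000 [wait]  node(8,6) S=227.3797 payoff=0.0000 vs cont=0.0000 → 0.0000 [wait]  node(8,7) S=273.7784 payoff=0.0000 vs cont=0.0000 → 0.0000 [wait]  node(8,8) S=329.6451 payoff=0.0000 vs cont=0.0000 → 0.0000 [wait]  ⇒ S*(8)=108.1837
t_7: node(7,0) S=81.8824 payoff=36.0376 vs cont=35.3676 → 36.0376 [stop]  node(7,1) S=98.5912 payoff=19.3288 vs cont=18.6588 → 19.3288 [stop]  node(7,2) S=118.7095 payoff=0.0000 vs cont=4.7676 → 4.7676 [wait]  node(7,3) S=142.9332 payoff=0.0000 vs cont=0.0000 → 0.0000 [wait]  node(7,4) S=172.0999 payoff=0.0000 vs cont=0.0000 → 0.0000 [wait]  node(7,5) S=207.2183 payoff=0.0000 vs cont=0.0000 → 0.0000 [wait]  node(7,6) S=249.5028 payoff=0.0000 vs cont=0.0000 → 0.0000 [wait]  node(7,7) S=300.4159 payoff=0.0000 vs cont=0.0000 → 0.0000 [wait]  ⇒ S*(7)=98.5912
t_6: node(6,0) S=89.8493 payoff=28.0707 vs cont=27.4007 → 28.0707 [stop]  node(6,1) S=108.1837 payoff=9.7363 vs cont=11.8707 → 11.8707 [wait]  node(6,2) S=130.2595 payoff=0.0000 vs cont=2.3345 → 2.3345 [wait]  node(6,3) S=156.8400 payoff=0.0000 vs cont=0.0000 → 0.0000 [wait]  node(6,4) S=188.8445 payoff=0.0000 vs cont=0.0000 → 0.0000 [wait]  node(6,5) S=227.3797 payoff=0.0000 vs cont=0.0000 → 0.0000 [wait]  node(6,6) S=273.7784 payoff=0.0000 vs cont=0.0000 → 0.0000 [wait]  ⇒ S*(6)=89.8493
t_5: node(5,0) S=98.5912 payoff=19.3288 vs cont=19.7359 → 19.7359 [wait]  node(5,1) S=118.7095 payoff=0.0000 vs cont=6.9908 → 6.9908 [wait]  node(5,2) S=142.9332 payoff=0.0000 vs cont=1.1431 → 1.1431 [wait]  node(5,3) S=172.0999 payoff=0.0000 vs cont=0.0000 → 0.0000 [wait]  node(5,4) S=207.2183 payoff=0.0000 vs cont=0.0000 → 0.0000 [wait]  node(5,5) S=249.5028 payoff=0.0000 vs cont=0.0000 → 0.0000 [wait]  ⇒ S*(5)=-
t_4: node(4,0) S=108.1837 payoff=9.7363 vs cont=13.1920 → 13.1920 [wait]  node(4,1) S=130.2595 payoff=0.0000 vs cont=4.0001 → 4.0001 [wait]  node(4,2) S=156.8400 payoff=0.0000 vs cont=0.5598 → 0.5598 [wait]  node(4,3) S=188.8445 payoff=0.0000 vs cont=0.0000 → 0.0000 [wait]  node(4,4) S=227.3797 payoff=0.0000 vs cont=0.0000 → 0.0000 [wait]  ⇒ S*(4)=-
t_3: node(3,0) S=118.7095 payoff=0.0000 vs cont=8.4783 → 8.4783 [wait]  node(3,1) S=142.9332 payoff=0.0000 vs cont=2.2412 → 2.2412 [wait]  node(3,2) S=172.0999 payoff=0.0000 vs cont=0.2741 → 0.2741 [wait]  node(3,3) S=207.2183 payoff=0.0000 vs cont=0.0000 → 0.0000 [wait]  ⇒ S*(3)=-
t_2: node(2,0) S=130.2595 payoff=0.0000 vs cont=5.2826 → 5.2826 [wait]  node(2,1) S=156.8400 payoff=0.0000 vs cont=1.2358 → 1.2358 [wait]  node(2,2) S=188.8445 payoff=0.0000 vs cont=0.1342 → 0.1342 [wait]  ⇒ S*(2)=-
t_1: node(1,0) S=142.9332 payoff=0.0000 vs cont=3.2104 → 3.2104 [wait]  node(1,1) S=172.0999 payoff=0.0000 vs cont=0.6729 → 0.6729 [wait]  ⇒ S*(1)=-
t_0: node(0,0) S=156.8400 payoff=0.0000 vs cont=1.9116 → 1.9116 [wait]  ⇒ S*(0)=-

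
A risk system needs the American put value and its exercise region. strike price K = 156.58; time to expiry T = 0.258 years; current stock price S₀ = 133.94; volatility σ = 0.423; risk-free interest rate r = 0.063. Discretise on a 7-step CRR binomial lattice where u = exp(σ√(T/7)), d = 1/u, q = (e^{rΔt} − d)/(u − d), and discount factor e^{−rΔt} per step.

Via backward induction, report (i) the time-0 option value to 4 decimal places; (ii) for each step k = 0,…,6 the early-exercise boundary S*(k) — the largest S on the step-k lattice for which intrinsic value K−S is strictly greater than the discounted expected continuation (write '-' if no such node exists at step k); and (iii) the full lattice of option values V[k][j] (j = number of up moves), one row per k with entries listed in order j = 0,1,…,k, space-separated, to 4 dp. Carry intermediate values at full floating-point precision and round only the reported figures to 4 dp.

Δt=0.03686  u=1.08460  d=0.92200  q=0.49401  discount=0.99768
step 7 (expiry): payoffs max(K−S,0) = 80.7167 67.3382 51.6003 33.0871 11.3091 0.0000 0.0000 0.0000
step 6: (k=6,j=0): S=82.2811, (K−S)⁺=74.2989, hold=73.9358 ⇒ V=74.2989 exercise | (k=6,j=1): S=96.7914, (K−S)⁺=59.7886, hold=59.4254 ⇒ V=59.7886 exercise | (k=6,j=2): S=113.8606, (K−S)⁺=42.7194, hold=42.3562 ⇒ V=42.7194 exercise | (k=6,j=3): S=133.9400, (K−S)⁺=22.6400, hold=22.2768 ⇒ V=22.6400 exercise | (k=6,j=4): S=157.5604, (K−S)⁺=0.0000, hold=5.7091 ⇒ V=5.7091 continue | (k=6,j=5): S=185.3463, (K−S)⁺=0.0000, hold=0.0000 ⇒ V=0.0000 continue | (k=6,j=6): S=218.0322, (K−S)⁺=0.0000, hold=0.0000 ⇒ V=0.0000 continue  boundary S*=133.9400
step 5: (k=5,j=0): S=89.2418, (K−S)⁺=67.3382, hold=66.9750 ⇒ V=67.3382 exercise | (k=5,j=1): S=104.9797, (K−S)⁺=51.6003, hold=51.2372 ⇒ V=51.6003 exercise | (k=5,j=2): S=123.4929, (K−S)⁺=33.0871, hold=32.7240 ⇒ V=33.0871 exercise | (k=5,j=3): S=145.2709, (K−S)⁺=11.3091, hold=14.2429 ⇒ V=14.2429 continue | (k=5,j=4): S=170.8895, (K−S)⁺=0.0000, hold=2.8820 ⇒ V=2.8820 continue | (k=5,j=5): S=201.0260, (K−S)⁺=0.0000, hold=0.0000 ⇒ V=0.0000 continue  boundary S*=123.4929
step 4: (k=4,j=0): S=96.7914, (K−S)⁺=59.7886, hold=59.4254 ⇒ V=59.7886 exercise | (k=4,j=1): S=113.8606, (K−S)⁺=42.7194, hold=42.3562 ⇒ V=42.7194 exercise | (k=4,j=2): S=133.9400, (K−S)⁺=22.6400, hold=23.7228 ⇒ V=23.7228 continue | (k=4,j=3): S=157.5604, (K−S)⁺=0.0000, hold=8.6105 ⇒ V=8.6105 continue | (k=4,j=4): S=185.3463, (K−S)⁺=0.0000, hold=1.4549 ⇒ V=1.4549 continue  boundary S*=113.8606
step 3: (k=3,j=0): S=104.9797, (K−S)⁺=51.6003, hold=51.2372 ⇒ V=51.6003 exercise | (k=3,j=1): S=123.4929, (K−S)⁺=33.0871, hold=33.2576 ⇒ V=33.2576 continue | (k=3,j=2): S=145.2709, (K−S)⁺=11.3091, hold=16.2195 ⇒ V=16.2195 continue | (k=3,j=3): S=170.8895, (K−S)⁺=0.0000, hold=5.0638 ⇒ V=5.0638 continue  boundary S*=104.9797
step 2: (k=2,j=0): S=113.8606, (K−S)⁺=42.7194, hold=42.4403 ⇒ V=42.7194 exercise | (k=2,j=1): S=133.9400, (K−S)⁺=22.6400, hold=24.7831 ⇒ V=24.7831 continue | (k=2,j=2): S=157.5604, (K−S)⁺=0.0000, hold=10.6837 ⇒ V=10.6837 continue  boundary S*=113.8606
step 1: (k=1,j=0): S=123.4929, (K−S)⁺=33.0871, hold=33.7802 ⇒ V=33.7802 continue | (k=1,j=1): S=145.2709, (K−S)⁺=11.3091, hold=17.7766 ⇒ V=17.7766 continue  boundary S*=-
step 0: (k=0,j=0): S=133.9400, (K−S)⁺=22.6400, hold=25.8143 ⇒ V=25.8143 continue  boundary S*=-

price = 25.8143
boundary = - - 113.8606 104.9797 113.8606 123.4929 133.9400
tree:
25.8143
33.7802 17.7766
42.7194 24.7831 10.6837
51.6003 33.2576 16.2195 5.0638
59.7886 42.7194 23.7228 8.6105 1.4549
67.3382 51.6003 33.0871 14.2429 2.8820 0.0000
74.2989 59.7886 42.7194 22.6400 5.7091 0.0000 0.0000
80.7167 67.3382 51.6003 33.0871 11.3091 0.0000 0.0000 0.0000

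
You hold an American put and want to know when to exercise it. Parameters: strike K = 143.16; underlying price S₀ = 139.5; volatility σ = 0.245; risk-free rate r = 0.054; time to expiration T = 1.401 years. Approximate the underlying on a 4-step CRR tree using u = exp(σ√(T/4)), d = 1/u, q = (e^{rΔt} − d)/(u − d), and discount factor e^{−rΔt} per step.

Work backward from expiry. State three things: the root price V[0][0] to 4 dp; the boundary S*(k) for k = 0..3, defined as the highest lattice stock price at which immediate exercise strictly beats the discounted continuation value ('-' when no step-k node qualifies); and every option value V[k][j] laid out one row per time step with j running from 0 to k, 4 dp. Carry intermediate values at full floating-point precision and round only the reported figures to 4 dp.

Δt=0.35025, u=1.15603, d=0.86503, q=0.52943, disc=e^(-rΔt)=0.98126
k=4 terminal: V=max(K-S,0) → 65.0528 38.7763 3.6600 0.0000 0.0000
k=3: j=0 S=90.2946 intr=52.8654 cont=50.1832 V=52.8654[EX]; j=1 S=120.6711 intr=22.4889 cont=19.8067 V=22.4889[EX]; j=2 S=161.2668 intr=0.0000 cont=1.6900 V=1.6900[hold]; j=3 S=215.5196 intr=0.0000 cont=0.0000 V=0.0000[hold]  S*(3)=120.6711
k=2: j=0 S=104.3837 intr=38.7763 cont=36.0941 V=38.7763[EX]; j=1 S=139.5000 intr=3.6600 cont=11.2624 V=11.2624[hold]; j=2 S=186.4300 intr=0.0000 cont=0.7804 V=0.7804[hold]  S*(2)=104.3837
k=1: j=0 S=120.6711 intr=22.4889 cont=23.7562 V=23.7562[hold]; j=1 S=161.2668 intr=0.0000 cont=5.6059 V=5.6059[hold]  S*(1)=-
k=0: j=0 S=139.5000 intr=3.6600 cont=13.8819 V=13.8819[hold]  S*(0)=-

price = 13.8819
boundary = - - 104.3837 120.6711
tree:
13.8819
23.7562 5.6059
38.7763 11.2624 0.7804
52.8654 22.4889 1.6900 0.0000
65.0528 38.7763 3.6600 0.0000 0.0000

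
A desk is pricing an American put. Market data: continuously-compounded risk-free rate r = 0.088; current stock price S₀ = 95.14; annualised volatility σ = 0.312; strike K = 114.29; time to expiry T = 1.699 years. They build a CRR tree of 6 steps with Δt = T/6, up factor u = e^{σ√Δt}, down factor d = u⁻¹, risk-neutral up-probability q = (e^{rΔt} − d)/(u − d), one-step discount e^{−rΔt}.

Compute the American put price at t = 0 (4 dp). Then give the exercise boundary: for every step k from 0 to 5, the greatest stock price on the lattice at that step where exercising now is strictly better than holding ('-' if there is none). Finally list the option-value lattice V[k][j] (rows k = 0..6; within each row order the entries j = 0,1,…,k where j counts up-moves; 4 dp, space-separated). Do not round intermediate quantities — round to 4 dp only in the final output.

price = 21.9235
boundary = - 80.5859 68.2582 80.5859 68.2582 80.5859
tree:
21.9235
33.7041 12.6878
46.0318 21.0833 5.9674
56.4736 33.7041 11.0755 1.7957
65.3181 46.0318 19.8455 3.9525 0.0000
72.8096 56.4736 33.7041 8.7000 0.0000 0.0000
79.1551 65.3181 46.0318 19.1500 0.0000 0.0000 0.0000

params: Δt=0.28317 u=1.18060 d=0.84702 q=0.53423 e^(-rΔt)=0.97539
t_6 payoffs: 79.1551 65.3181 46.0318 19.1500 0.0000 0.0000 0.0000
t_5: node(5,0) S=41.4804 payoff=72.8096 vs cont=69.9969 → 72.8096 [stop]  node(5,1) S=57.8164 payoff=56.4736 vs cont=53.6609 → 56.4736 [stop]  node(5,2) S=80.5859 payoff=33.7041 vs cont=30.8913 → 33.7041 [stop]  node(5,3) S=112.3226 payoff=1.9674 vs cont=8.7000 → 8.7000 [wait]  node(5,4) S=156.5581 payoff=0.0000 vs cont=0.0000 → 0.0000 [wait]  node(5,5) S=218.2145 payoff=0.0000 vs cont=0.0000 → 0.0000 [wait]  ⇒ S*(5)=80.5859
t_4: node(4,0) S=48.9719 payoff=65.3181 vs cont=62.5054 → 65.3181 [stop]  node(4,1) S=68.2582 payoff=46.0318 vs cont=43.2190 → 46.0318 [stop]  node(4,2) S=95.1400 payoff=19.1500 vs cont=19.8455 → 19.8455 [wait]  node(4,3) S=132.6085 payoff=0.0000 vs cont=3.9525 → 3.9525 [wait]  node(4,4) S=184.8330 payoff=0.0000 vs cont=0.0000 → 0.0000 [wait]  ⇒ S*(4)=68.2582
t_3: node(3,0) S=57.8164 payoff=56.4736 vs cont=53.6609 → 56.4736 [stop]  node(3,1) S=80.5859 payoff=33.7041 vs cont=31.2537 → 33.7041 [stop]  node(3,2) S=112.3226 payoff=1.9674 vs cont=11.0755 → 11.0755 [wait]  node(3,3) S=156.5581 payoff=0.0000 vs cont=1.7957 → 1.7957 [wait]  ⇒ S*(3)=80.5859
t_2: node(2,0) S=68.2582 payoff=46.0318 vs cont=43.2190 → 46.0318 [stop]  node(2,1) S=95.1400 payoff=19.1500 vs cont=21.0833 → 21.0833 [wait]  node(2,2) S=132.6085 payoff=0.0000 vs cont=5.9674 → 5.9674 [wait]  ⇒ S*(2)=68.2582
t_1: node(1,0) S=80.5859 payoff=33.7041 vs cont=31.8988 → 33.7041 [stop]  node(1,1) S=112.3226 payoff=1.9674 vs cont=12.6878 → 12.6878 [wait]  ⇒ S*(1)=80.5859
t_0: node(0,0) S=95.1400 payoff=19.1500 vs cont=21.9235 → 21.9235 [wait]  ⇒ S*(0)=-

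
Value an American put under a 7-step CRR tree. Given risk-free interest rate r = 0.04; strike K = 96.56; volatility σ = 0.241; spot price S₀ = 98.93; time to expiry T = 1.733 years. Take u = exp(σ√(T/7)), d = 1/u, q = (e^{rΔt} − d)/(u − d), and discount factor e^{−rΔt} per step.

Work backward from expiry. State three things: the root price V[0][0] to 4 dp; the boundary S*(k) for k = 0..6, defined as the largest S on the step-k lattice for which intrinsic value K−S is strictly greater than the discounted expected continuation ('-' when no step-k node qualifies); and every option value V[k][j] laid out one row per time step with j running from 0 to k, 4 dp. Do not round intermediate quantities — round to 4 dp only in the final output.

Δt=0.24757, u=1.12740, d=0.88700, q=0.51146, disc=e^(-rΔt)=0.99015
k=7 terminal: V=max(K-S,0) → 53.8249 42.2425 27.5209 8.8094 0.0000 0.0000 0.0000 0.0000
k=6: j=0 S=48.1795 intr=48.3805 cont=47.4290 V=48.3805[EX]; j=1 S=61.2375 intr=35.3225 cont=34.3710 V=35.3225[EX]; j=2 S=77.8346 intr=18.7254 cont=17.7739 V=18.7254[EX]; j=3 S=98.9300 intr=0.0000 cont=4.2614 V=4.2614[hold]; j=4 S=125.7429 intr=0.0000 cont=0.0000 V=0.0000[hold]; j=5 S=159.8228 intr=0.0000 cont=0.0000 V=0.0000[hold]; j=6 S=203.1394 intr=0.0000 cont=0.0000 V=0.0000[hold]  S*(6)=77.8346
k=5: j=0 S=54.3175 intr=42.2425 cont=41.2910 V=42.2425[EX]; j=1 S=69.0391 intr=27.5209 cont=26.5694 V=27.5209[EX]; j=2 S=87.7506 intr=8.8094 cont=11.2161 V=11.2161[hold]; j=3 S=111.5336 intr=0.0000 cont=2.0613 V=2.0613[hold]; j=4 S=141.7624 intr=0.0000 cont=0.0000 V=0.0000[hold]; j=5 S=180.1841 intr=0.0000 cont=0.0000 V=0.0000[hold]  S*(5)=69.0391
k=4: j=0 S=61.2375 intr=35.3225 cont=34.3710 V=35.3225[EX]; j=1 S=77.8346 intr=18.7254 cont=18.9927 V=18.9927[hold]; j=2 S=98.9300 intr=0.0000 cont=6.4695 V=6.4695[hold]; j=3 S=125.7429 intr=0.0000 cont=0.9971 V=0.9971[hold]; j=4 S=159.8228 intr=0.0000 cont=0.0000 V=0.0000[hold]  S*(4)=61.2375
k=3: j=0 S=69.0391 intr=27.5209 cont=26.7048 V=27.5209[EX]; j=1 S=87.7506 intr=8.8094 cont=12.4636 V=12.4636[hold]; j=2 S=111.5336 intr=0.0000 cont=3.6344 V=3.6344[hold]; j=3 S=141.7624 intr=0.0000 cont=0.4823 V=0.4823[hold]  S*(3)=69.0391
k=2: j=0 S=77.8346 intr=18.7254 cont=19.6245 V=19.6245[hold]; j=1 S=98.9300 intr=0.0000 cont=7.8696 V=7.8696[hold]; j=2 S=125.7429 intr=0.0000 cont=2.0024 V=2.0024[hold]  S*(2)=-
k=1: j=0 S=87.7506 intr=8.8094 cont=13.4782 V=13.4782[hold]; j=1 S=111.5336 intr=0.0000 cont=4.8208 V=4.8208[hold]  S*(1)=-
k=0: j=0 S=98.9300 intr=0.0000 cont=8.9611 V=8.9611[hold]  S*(0)=-

price = 8.9611
boundary = - - - 69.0391 61.2375 69.0391 77.8346
tree:
8.9611
13.4782 4.8208
19.6245 7.8696 2.0024
27.5209 12.4636 3.6344 0.4823
35.3225 18.9927 6.4695 0.9971 0.0000
42.2425 27.5209 11.2161 2.0613 0.0000 0.0000
48.3805 35.3225 18.7254 4.2614 0.0000 0.0000 0.0000
53.8249 42.2425 27.5209 8.8094 0.0000 0.0000 0.0000 0.0000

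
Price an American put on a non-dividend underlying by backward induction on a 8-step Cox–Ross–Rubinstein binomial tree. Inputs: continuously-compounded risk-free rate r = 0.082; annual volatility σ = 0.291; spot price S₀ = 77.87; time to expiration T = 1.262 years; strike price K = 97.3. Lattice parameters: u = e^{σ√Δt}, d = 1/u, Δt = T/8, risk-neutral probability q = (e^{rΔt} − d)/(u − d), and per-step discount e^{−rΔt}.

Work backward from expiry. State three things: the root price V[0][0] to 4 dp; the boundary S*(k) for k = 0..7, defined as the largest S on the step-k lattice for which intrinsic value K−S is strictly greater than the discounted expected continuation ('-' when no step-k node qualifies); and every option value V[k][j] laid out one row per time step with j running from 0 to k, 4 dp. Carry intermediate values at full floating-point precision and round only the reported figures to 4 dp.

params: Δt=0.15775 u=1.12252 d=0.89085 q=0.52734 e^(-rΔt)=0.98715
t_8 payoffs: 66.4107 58.3776 48.2556 35.5012 19.4300 0.0000 0.0000 0.0000 0.0000
t_7: node(7,0) S=34.6740 payoff=62.6260 vs cont=61.3755 → 62.6260 [stop]  node(7,1) S=43.6912 payoff=53.6088 vs cont=52.3582 → 53.6088 [stop]  node(7,2) S=55.0535 payoff=42.2465 vs cont=40.9960 → 42.2465 [stop]  node(7,3) S=69.3705 payoff=27.9295 vs cont=26.6790 → 27.9295 [stop]  node(7,4) S=87.4109 payoff=9.8891 vs cont=9.0658 → 9.8891 [stop]  node(7,5) S=110.1427 payoff=0.0000 vs cont=0.0000 → 0.0000 [wait]  node(7,6) S=138.7861 payoff=0.0000 vs cont=0.0000 → 0.0000 [wait]  node(7,7) S=174.8785 payoff=0.0000 vs cont=0.0000 → 0.0000 [wait]  ⇒ S*(7)=87.4109
t_6: node(6,0) S=38.9224 payoff=58.3776 vs cont=57.1271 → 58.3776 [stop]  node(6,1) S=49.0444 payoff=48.2556 vs cont=47.0051 → 48.2556 [stop]  node(6,2) S=61.7988 payoff=35.5012 vs cont=34.2507 → 35.5012 [stop]  node(6,3) S=77.8700 payoff=19.4300 vs cont=18.1795 → 19.4300 [stop]  node(6,4) S=98.1207 payoff=0.0000 vs cont=4.6142 → 4.6142 [wait]  node(6,5) S=123.6377 payoff=0.0000 vs cont=0.0000 → 0.0000 [wait]  node(6,6) S=155.7906 payoff=0.0000 vs cont=0.0000 → 0.0000 [wait]  ⇒ S*(6)=77.8700
t_5: node(5,0) S=43.6912 payoff=53.6088 vs cont=52.3582 → 53.6088 [stop]  node(5,1) S=55.0535 payoff=42.2465 vs cont=40.9960 → 42.2465 [stop]  node(5,2) S=69.3705 payoff=27.9295 vs cont=26.6790 → 27.9295 [stop]  node(5,3) S=87.4109 payoff=9.8891 vs cont=11.4678 → 11.4678 [wait]  node(5,4) S=110.1427 payoff=0.0000 vs cont=2.1529 → 2.1529 [wait]  node(5,5) S=138.7861 payoff=0.0000 vs cont=0.0000 → 0.0000 [wait]  ⇒ S*(5)=69.3705
t_4: node(4,0) S=49.0444 payoff=48.2556 vs cont=47.0051 → 48.2556 [stop]  node(4,1) S=61.7988 payoff=35.5012 vs cont=34.2507 → 35.5012 [stop]  node(4,2) S=77.8700 payoff=19.4300 vs cont=19.0013 → 19.4300 [stop]  node(4,3) S=98.1207 payoff=0.0000 vs cont=6.4715 → 6.4715 [wait]  node(4,4) S=123.6377 payoff=0.0000 vs cont=1.0045 → 1.0045 [wait]  ⇒ S*(4)=77.8700
t_3: node(3,0) S=55.0535 payoff=42.2465 vs cont=40.9960 → 42.2465 [stop]  node(3,1) S=69.3705 payoff=27.9295 vs cont=26.6790 → 27.9295 [stop]  node(3,2) S=87.4109 payoff=9.8891 vs cont=12.4346 → 12.4346 [wait]  node(3,3) S=110.1427 payoff=0.0000 vs cont=3.5424 → 3.5424 [wait]  ⇒ S*(3)=69.3705
t_2: node(2,0) S=61.7988 payoff=35.5012 vs cont=34.2507 → 35.5012 [stop]  node(2,1) S=77.8700 payoff=19.4300 vs cont=19.5045 → 19.5045 [wait]  node(2,2) S=98.1207 payoff=0.0000 vs cont=7.6459 → 7.6459 [wait]  ⇒ S*(2)=61.7988
t_1: node(1,0) S=69.3705 payoff=27.9295 vs cont=26.7178 → 27.9295 [stop]  node(1,1) S=87.4109 payoff=9.8891 vs cont=13.0808 → 13.0808 [wait]  ⇒ S*(1)=69.3705
t_0: node(0,0) S=77.8700 payoff=19.4300 vs cont=19.8409 → 19.8409 [wait]  ⇒ S*(0)=-

price = 19.8409
boundary = - 69.3705 61.7988 69.3705 77.8700 69.3705 77.8700 87.4109
tree:
19.8409
27.9295 13.0808
35.5012 19.5045 7.6459
42.2465 27.9295 12.4346 3.5424
48.2556 35.5012 19.4300 6.4715 1.0045
53.6088 42.2465 27.9295 11.4678 2.1529 0.0000
58.3776 48.2556 35.5012 19.4300 4.6142 0.0000 0.0000
62.6260 53.6088 42.2465 27.9295 9.8891 0.0000 0.0000 0.0000
66.4107 58.3776 48.2556 35.5012 19.4300 0.0000 0.0000 0.0000 0.0000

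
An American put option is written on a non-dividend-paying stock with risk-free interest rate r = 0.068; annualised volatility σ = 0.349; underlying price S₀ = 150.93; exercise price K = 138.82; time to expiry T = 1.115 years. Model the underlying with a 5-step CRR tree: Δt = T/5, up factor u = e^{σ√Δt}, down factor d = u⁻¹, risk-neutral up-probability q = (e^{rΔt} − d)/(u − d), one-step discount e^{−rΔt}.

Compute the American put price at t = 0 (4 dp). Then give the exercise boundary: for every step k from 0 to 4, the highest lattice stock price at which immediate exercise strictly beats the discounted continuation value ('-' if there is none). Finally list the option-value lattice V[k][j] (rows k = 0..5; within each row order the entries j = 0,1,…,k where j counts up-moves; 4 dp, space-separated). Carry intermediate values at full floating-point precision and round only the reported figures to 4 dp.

price = 12.5144
boundary = - - - 92.0556 108.5489
tree:
12.5144
20.1816 5.3788
31.4448 9.7536 1.2540
46.7644 17.3822 2.5723 0.0000
60.7516 30.2711 5.2763 0.0000 0.0000
72.6136 46.7644 10.8228 0.0000 0.0000 0.0000

params: Δt=0.22300 u=1.17917 d=0.84806 q=0.50504 e^(-rΔt)=0.98495
t_5 payoffs: 72.6136 46.7644 10.8228 0.0000 0.0000 0.0000
t_4: node(4,0) S=78.0684 payoff=60.7516 vs cont=58.6625 → 60.7516 [stop]  node(4,1) S=108.5489 payoff=30.2711 vs cont=28.1819 → 30.2711 [stop]  node(4,2) S=150.9300 payoff=0.0000 vs cont=5.2763 → 5.2763 [wait]  node(4,3) S=209.8582 payoff=0.0000 vs cont=0.0000 → 0.0000 [wait]  node(4,4) S=291.7938 payoff=0.0000 vs cont=0.0000 → 0.0000 [wait]  ⇒ S*(4)=108.5489
t_3: node(3,0) S=92.0556 payoff=46.7644 vs cont=44.6752 → 46.7644 [stop]  node(3,1) S=127.9972 payoff=10.8228 vs cont=17.3822 → 17.3822 [wait]  node(3,2) S=177.9716 payoff=0.0000 vs cont=2.5723 → 2.5723 [wait]  node(3,3) S=247.4577 payoff=0.0000 vs cont=0.0000 → 0.0000 [wait]  ⇒ S*(3)=92.0556
t_2: node(2,0) S=108.5489 payoff=30.2711 vs cont=31.4448 → 31.4448 [wait]  node(2,1) S=150.9300 payoff=0.0000 vs cont=9.7536 → 9.7536 [wait]  node(2,2) S=209.8582 payoff=0.0000 vs cont=1.2540 → 1.2540 [wait]  ⇒ S*(2)=-
t_1: node(1,0) S=127.9972 payoff=10.8228 vs cont=20.1816 → 20.1816 [wait]  node(1,1) S=177.9716 payoff=0.0000 vs cont=5.3788 → 5.3788 [wait]  ⇒ S*(1)=-
t_0: node(0,0) S=150.9300 payoff=0.0000 vs cont=12.5144 → 12.5144 [wait]  ⇒ S*(0)=-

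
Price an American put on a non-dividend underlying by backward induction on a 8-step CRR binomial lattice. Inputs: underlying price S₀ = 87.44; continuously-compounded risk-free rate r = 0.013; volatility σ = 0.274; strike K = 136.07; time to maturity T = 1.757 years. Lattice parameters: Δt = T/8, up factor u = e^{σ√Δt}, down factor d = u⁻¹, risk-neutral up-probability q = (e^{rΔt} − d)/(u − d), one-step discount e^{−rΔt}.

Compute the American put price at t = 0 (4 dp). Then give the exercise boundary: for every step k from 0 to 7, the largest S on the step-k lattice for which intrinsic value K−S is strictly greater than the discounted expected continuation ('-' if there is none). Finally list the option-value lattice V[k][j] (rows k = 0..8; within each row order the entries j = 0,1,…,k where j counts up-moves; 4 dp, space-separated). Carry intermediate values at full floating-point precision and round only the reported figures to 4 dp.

price = 49.4155
boundary = - 76.9030 67.6358 76.9030 87.4400 76.9030 87.4400 99.4207
tree:
49.4155
59.1670 39.1059
68.4342 48.9233 28.6630
76.5847 59.1670 38.0754 18.5982
83.7530 68.4342 48.6300 26.8246 9.7631
90.0575 76.5847 59.1670 37.0854 15.8262 3.2279
95.6022 83.7530 68.4342 48.6300 24.7521 6.2138 0.0000
100.4788 90.0575 76.5847 59.1670 36.6493 11.9618 0.0000 0.0000
104.7677 95.6022 83.7530 68.4342 48.6300 23.0270 0.0000 0.0000 0.0000

params: Δt=0.21962 u=1.13702 d=0.87949 q=0.47904 e^(-rΔt)=0.99715
t_8 payoffs: 104.7677 95.6022 83.7530 68.4342 48.6300 23.0270 0.0000 0.0000 0.0000
t_7: node(7,0) S=35.5912 payoff=100.4788 vs cont=100.0909 → 100.4788 [stop]  node(7,1) S=46.0125 payoff=90.0575 vs cont=89.6695 → 90.0575 [stop]  node(7,2) S=59.4853 payoff=76.5847 vs cont=76.1967 → 76.5847 [stop]  node(7,3) S=76.9030 payoff=59.1670 vs cont=58.7790 → 59.1670 [stop]  node(7,4) S=99.4207 payoff=36.6493 vs cont=36.2613 → 36.6493 [stop]  node(7,5) S=128.5318 payoff=7.5382 vs cont=11.9618 → 11.9618 [wait]  node(7,6) S=166.1668 payoff=0.0000 vs cont=0.0000 → 0.0000 [wait]  node(7,7) S=214.8215 payoff=0.0000 vs cont=0.0000 → 0.0000 [wait]  ⇒ S*(7)=99.4207
t_6: node(6,0) S=40.4678 payoff=95.6022 vs cont=95.2143 → 95.6022 [stop]  node(6,1) S=52.3170 payoff=83.7530 vs cont=83.3650 → 83.7530 [stop]  node(6,2) S=67.6358 payoff=68.4342 vs cont=68.0463 → 68.4342 [stop]  node(6,3) S=87.4400 payoff=48.6300 vs cont=48.2421 → 48.6300 [stop]  node(6,4) S=113.0430 payoff=23.0270 vs cont=24.7521 → 24.7521 [wait]  node(6,5) S=146.1428 payoff=0.0000 vs cont=6.2138 → 6.2138 [wait]  node(6,6) S=188.9344 payoff=0.0000 vs cont=0.0000 → 0.0000 [wait]  ⇒ S*(6)=87.4400
t_5: node(5,0) S=46.0125 payoff=90.0575 vs cont=89.6695 → 90.0575 [stop]  node(5,1) S=59.4853 payoff=76.5847 vs cont=76.1967 → 76.5847 [stop]  node(5,2) S=76.9030 payoff=59.1670 vs cont=58.7790 → 59.1670 [stop]  node(5,3) S=99.4207 payoff=36.6493 vs cont=37.0854 → 37.0854 [wait]  node(5,4) S=128.5318 payoff=7.5382 vs cont=15.8262 → 15.8262 [wait]  node(5,5) S=166.1668 payoff=0.0000 vs cont=3.2279 → 3.2279 [wait]  ⇒ S*(5)=76.9030
t_4: node(4,0) S=52.3170 payoff=83.7530 vs cont=83.3650 → 83.7530 [stop]  node(4,1) S=67.6358 payoff=68.4342 vs cont=68.0463 → 68.4342 [stop]  node(4,2) S=87.4400 payoff=48.6300 vs cont=48.4504 → 48.6300 [stop]  node(4,3) S=113.0430 payoff=23.0270 vs cont=26.8246 → 26.8246 [wait]  node(4,4) S=146.1428 payoff=0.0000 vs cont=9.7631 → 9.7631 [wait]  ⇒ S*(4)=87.4400
t_3: node(3,0) S=59.4853 payoff=76.5847 vs cont=76.1967 → 76.5847 [stop]  node(3,1) S=76.9030 payoff=59.1670 vs cont=58.7790 → 59.1670 [stop]  node(3,2) S=99.4207 payoff=36.6493 vs cont=38.0754 → 38.0754 [wait]  node(3,3) S=128.5318 payoff=7.5382 vs cont=18.5982 → 18.5982 [wait]  ⇒ S*(3)=76.9030
t_2: node(2,0) S=67.6358 payoff=68.4342 vs cont=68.0463 → 68.4342 [stop]  node(2,1) S=87.4400 payoff=48.6300 vs cont=48.9233 → 48.9233 [wait]  node(2,2) S=113.0430 payoff=23.0270 vs cont=28.6630 → 28.6630 [wait]  ⇒ S*(2)=67.6358
t_1: node(1,0) S=76.9030 payoff=59.1670 vs cont=58.9191 → 59.1670 [stop]  node(1,1) S=99.4207 payoff=36.6493 vs cont=39.1059 → 39.1059 [wait]  ⇒ S*(1)=76.9030
t_0: node(0,0) S=87.4400 payoff=48.6300 vs cont=49.4155 → 49.4155 [wait]  ⇒ S*(0)=-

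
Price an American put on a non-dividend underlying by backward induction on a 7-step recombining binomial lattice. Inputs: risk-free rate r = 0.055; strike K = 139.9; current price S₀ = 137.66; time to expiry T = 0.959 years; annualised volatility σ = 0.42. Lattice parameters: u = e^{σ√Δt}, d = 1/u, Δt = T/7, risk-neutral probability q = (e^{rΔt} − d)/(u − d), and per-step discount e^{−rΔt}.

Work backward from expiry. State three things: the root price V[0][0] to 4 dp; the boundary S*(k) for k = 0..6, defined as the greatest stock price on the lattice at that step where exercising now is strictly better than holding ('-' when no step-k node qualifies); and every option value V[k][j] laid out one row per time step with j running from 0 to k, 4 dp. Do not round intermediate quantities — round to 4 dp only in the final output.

params: Δt=0.13700 u=1.16819 d=0.85602 q=0.48544 e^(-rΔt)=0.99249
t_7 payoffs: 93.5329 76.6242 53.5493 22.0597 0.0000 0.0000 0.0000 0.0000
t_6: node(6,0) S=54.1656 payoff=85.7344 vs cont=84.6842 → 85.7344 [stop]  node(6,1) S=73.9183 payoff=65.9817 vs cont=64.9316 → 65.9817 [stop]  node(6,2) S=100.8741 payoff=39.0259 vs cont=37.9757 → 39.0259 [stop]  node(6,3) S=137.6600 payoff=2.2400 vs cont=11.2658 → 11.2658 [wait]  node(6,4) S=187.8606 payoff=0.0000 vs cont=0.0000 → 0.0000 [wait]  node(6,5) S=256.3680 payoff=0.0000 vs cont=0.0000 → 0.0000 [wait]  node(6,6) S=349.8580 payoff=0.0000 vs cont=0.0000 → 0.0000 [wait]  ⇒ S*(6)=100.8741
t_5: node(5,0) S=63.2758 payoff=76.6242 vs cont=75.5740 → 76.6242 [stop]  node(5,1) S=86.3507 payoff=53.5493 vs cont=52.4991 → 53.5493 [stop]  node(5,2) S=117.8403 payoff=22.0597 vs cont=25.3581 → 25.3581 [wait]  node(5,3) S=160.8132 payoff=0.0000 vs cont=5.7534 → 5.7534 [wait]  node(5,4) S=219.4572 payoff=0.0000 vs cont=0.0000 → 0.0000 [wait]  node(5,5) S=299.4869 payoff=0.0000 vs cont=0.0000 → 0.0000 [wait]  ⇒ S*(5)=86.3507
t_4: node(4,0) S=73.9183 payoff=65.9817 vs cont=64.9316 → 65.9817 [stop]  node(4,1) S=100.8741 payoff=39.0259 vs cont=39.5649 → 39.5649 [wait]  node(4,2) S=137.6600 payoff=2.2400 vs cont=15.7222 → 15.7222 [wait]  node(4,3) S=187.8606 payoff=0.0000 vs cont=2.9382 → 2.9382 [wait]  node(4,4) S=256.3680 payoff=0.0000 vs cont=0.0000 → 0.0000 [wait]  ⇒ S*(4)=73.9183
t_3: node(3,0) S=86.3507 payoff=53.5493 vs cont=52.7588 → 53.5493 [stop]  node(3,1) S=117.8403 payoff=22.0597 vs cont=27.7805 → 27.7805 [wait]  node(3,2) S=160.8132 payoff=0.0000 vs cont=9.4449 → 9.4449 [wait]  node(3,3) S=219.4572 payoff=0.0000 vs cont=1.5005 → 1.5005 [wait]  ⇒ S*(3)=86.3507
t_2: node(2,0) S=100.8741 payoff=39.0259 vs cont=40.7320 → 40.7320 [wait]  node(2,1) S=137.6600 payoff=2.2400 vs cont=18.7379 → 18.7379 [wait]  node(2,2) S=187.8606 payoff=0.0000 vs cont=5.5464 → 5.5464 [wait]  ⇒ S*(2)=-
t_1: node(1,0) S=117.8403 payoff=22.0597 vs cont=29.8295 → 29.8295 [wait]  node(1,1) S=160.8132 payoff=0.0000 vs cont=12.2416 → 12.2416 [wait]  ⇒ S*(1)=-
t_0: node(0,0) S=137.6600 payoff=2.2400 vs cont=21.1317 → 21.1317 [wait]  ⇒ S*(0)=-

price = 21.1317
boundary = - - - 86.3507 73.9183 86.3507 100.8741
tree:
21.1317
29.8295 12.2416
40.7320 18.7379 5.5464
53.5493 27.7805 9.4449 1.5005
65.9817 39.5649 15.7222 2.9382 0.0000
76.6242 53.5493 25.3581 5.7534 0.0000 0.0000
85.7344 65.9817 39.0259 11.2658 0.0000 0.0000 0.0000
93.5329 76.6242 53.5493 22.0597 0.0000 0.0000 0.0000 0.0000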